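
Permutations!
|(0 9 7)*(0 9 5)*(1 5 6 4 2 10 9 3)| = |(0 6 4 2 10 9 7 3 1 5)| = 10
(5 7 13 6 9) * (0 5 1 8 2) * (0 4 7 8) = (0 5 8 2 4 7 13 6 9 1) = [5, 0, 4, 3, 7, 8, 9, 13, 2, 1, 10, 11, 12, 6]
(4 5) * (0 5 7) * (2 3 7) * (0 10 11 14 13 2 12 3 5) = (2 5 4 12 3 7 10 11 14 13) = [0, 1, 5, 7, 12, 4, 6, 10, 8, 9, 11, 14, 3, 2, 13]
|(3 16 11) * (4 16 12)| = |(3 12 4 16 11)| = 5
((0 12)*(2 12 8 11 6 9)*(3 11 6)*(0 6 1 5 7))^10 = ((0 8 1 5 7)(2 12 6 9)(3 11))^10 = (2 6)(9 12)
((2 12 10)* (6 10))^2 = (2 6)(10 12) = ((2 12 6 10))^2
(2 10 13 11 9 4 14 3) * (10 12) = (2 12 10 13 11 9 4 14 3) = [0, 1, 12, 2, 14, 5, 6, 7, 8, 4, 13, 9, 10, 11, 3]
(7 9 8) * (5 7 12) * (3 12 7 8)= (3 12 5 8 7 9)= [0, 1, 2, 12, 4, 8, 6, 9, 7, 3, 10, 11, 5]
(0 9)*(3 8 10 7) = (0 9)(3 8 10 7) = [9, 1, 2, 8, 4, 5, 6, 3, 10, 0, 7]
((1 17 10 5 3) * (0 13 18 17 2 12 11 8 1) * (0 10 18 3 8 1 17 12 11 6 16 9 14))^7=(0 18 13 12 3 6 10 16 5 9 8 14 17)(1 2 11)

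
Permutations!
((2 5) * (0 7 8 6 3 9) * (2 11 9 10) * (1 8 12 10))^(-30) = (0 12 2 11)(1 6)(3 8)(5 9 7 10)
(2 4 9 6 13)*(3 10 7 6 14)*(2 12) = (2 4 9 14 3 10 7 6 13 12) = [0, 1, 4, 10, 9, 5, 13, 6, 8, 14, 7, 11, 2, 12, 3]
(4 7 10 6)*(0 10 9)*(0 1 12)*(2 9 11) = [10, 12, 9, 3, 7, 5, 4, 11, 8, 1, 6, 2, 0] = (0 10 6 4 7 11 2 9 1 12)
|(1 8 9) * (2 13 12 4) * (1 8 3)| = |(1 3)(2 13 12 4)(8 9)| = 4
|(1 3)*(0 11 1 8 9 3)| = 3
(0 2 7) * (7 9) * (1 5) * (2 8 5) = (0 8 5 1 2 9 7) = [8, 2, 9, 3, 4, 1, 6, 0, 5, 7]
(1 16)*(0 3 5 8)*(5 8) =(0 3 8)(1 16) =[3, 16, 2, 8, 4, 5, 6, 7, 0, 9, 10, 11, 12, 13, 14, 15, 1]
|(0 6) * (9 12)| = 2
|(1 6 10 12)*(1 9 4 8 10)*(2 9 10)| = |(1 6)(2 9 4 8)(10 12)| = 4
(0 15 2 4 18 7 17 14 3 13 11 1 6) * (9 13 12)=(0 15 2 4 18 7 17 14 3 12 9 13 11 1 6)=[15, 6, 4, 12, 18, 5, 0, 17, 8, 13, 10, 1, 9, 11, 3, 2, 16, 14, 7]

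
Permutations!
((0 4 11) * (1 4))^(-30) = (0 4)(1 11)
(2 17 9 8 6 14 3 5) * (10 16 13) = (2 17 9 8 6 14 3 5)(10 16 13) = [0, 1, 17, 5, 4, 2, 14, 7, 6, 8, 16, 11, 12, 10, 3, 15, 13, 9]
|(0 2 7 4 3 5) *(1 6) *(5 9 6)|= 9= |(0 2 7 4 3 9 6 1 5)|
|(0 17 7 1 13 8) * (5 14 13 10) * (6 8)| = |(0 17 7 1 10 5 14 13 6 8)| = 10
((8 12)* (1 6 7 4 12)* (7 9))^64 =(1 6 9 7 4 12 8)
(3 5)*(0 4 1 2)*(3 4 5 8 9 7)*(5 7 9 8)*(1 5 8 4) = (9)(0 7 3 8 4 5 1 2) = [7, 2, 0, 8, 5, 1, 6, 3, 4, 9]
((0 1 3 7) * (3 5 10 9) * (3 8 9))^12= (10)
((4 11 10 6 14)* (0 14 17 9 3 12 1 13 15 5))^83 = ((0 14 4 11 10 6 17 9 3 12 1 13 15 5))^83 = (0 5 15 13 1 12 3 9 17 6 10 11 4 14)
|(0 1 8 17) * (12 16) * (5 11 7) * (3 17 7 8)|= |(0 1 3 17)(5 11 8 7)(12 16)|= 4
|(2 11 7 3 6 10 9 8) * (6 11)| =15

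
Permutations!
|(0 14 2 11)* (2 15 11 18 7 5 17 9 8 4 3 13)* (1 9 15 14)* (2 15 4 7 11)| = 14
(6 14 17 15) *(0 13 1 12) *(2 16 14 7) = [13, 12, 16, 3, 4, 5, 7, 2, 8, 9, 10, 11, 0, 1, 17, 6, 14, 15] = (0 13 1 12)(2 16 14 17 15 6 7)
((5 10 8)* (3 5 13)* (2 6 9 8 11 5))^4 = ((2 6 9 8 13 3)(5 10 11))^4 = (2 13 9)(3 8 6)(5 10 11)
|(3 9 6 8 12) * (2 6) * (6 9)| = |(2 9)(3 6 8 12)| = 4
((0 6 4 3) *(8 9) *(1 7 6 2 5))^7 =(0 3 4 6 7 1 5 2)(8 9)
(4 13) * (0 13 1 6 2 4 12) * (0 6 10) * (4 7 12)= (0 13 4 1 10)(2 7 12 6)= [13, 10, 7, 3, 1, 5, 2, 12, 8, 9, 0, 11, 6, 4]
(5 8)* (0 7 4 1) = (0 7 4 1)(5 8) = [7, 0, 2, 3, 1, 8, 6, 4, 5]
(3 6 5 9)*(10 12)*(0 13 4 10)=[13, 1, 2, 6, 10, 9, 5, 7, 8, 3, 12, 11, 0, 4]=(0 13 4 10 12)(3 6 5 9)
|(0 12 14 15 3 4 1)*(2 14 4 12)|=8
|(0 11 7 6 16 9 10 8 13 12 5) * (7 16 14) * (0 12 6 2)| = 22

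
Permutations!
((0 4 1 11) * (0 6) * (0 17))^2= ((0 4 1 11 6 17))^2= (0 1 6)(4 11 17)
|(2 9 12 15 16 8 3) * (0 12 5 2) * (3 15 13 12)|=6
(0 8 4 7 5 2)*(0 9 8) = (2 9 8 4 7 5) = [0, 1, 9, 3, 7, 2, 6, 5, 4, 8]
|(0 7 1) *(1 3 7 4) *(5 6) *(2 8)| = |(0 4 1)(2 8)(3 7)(5 6)| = 6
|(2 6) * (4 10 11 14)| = |(2 6)(4 10 11 14)| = 4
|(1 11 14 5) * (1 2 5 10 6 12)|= |(1 11 14 10 6 12)(2 5)|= 6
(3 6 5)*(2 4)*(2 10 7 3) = [0, 1, 4, 6, 10, 2, 5, 3, 8, 9, 7] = (2 4 10 7 3 6 5)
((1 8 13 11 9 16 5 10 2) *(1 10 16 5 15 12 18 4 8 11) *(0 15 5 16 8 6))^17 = (0 6 4 18 12 15)(1 16 13 9 8 11 5)(2 10)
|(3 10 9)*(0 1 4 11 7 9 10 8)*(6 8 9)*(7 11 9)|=8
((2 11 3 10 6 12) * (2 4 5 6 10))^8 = ((2 11 3)(4 5 6 12))^8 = (12)(2 3 11)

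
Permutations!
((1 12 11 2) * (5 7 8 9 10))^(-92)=(12)(5 9 7 10 8)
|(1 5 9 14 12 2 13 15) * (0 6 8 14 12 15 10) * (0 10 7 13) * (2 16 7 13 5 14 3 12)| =|(0 6 8 3 12 16 7 5 9 2)(1 14 15)| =30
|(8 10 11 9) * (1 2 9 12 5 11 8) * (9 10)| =15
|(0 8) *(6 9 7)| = |(0 8)(6 9 7)| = 6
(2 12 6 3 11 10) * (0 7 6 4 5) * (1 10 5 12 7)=(0 1 10 2 7 6 3 11 5)(4 12)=[1, 10, 7, 11, 12, 0, 3, 6, 8, 9, 2, 5, 4]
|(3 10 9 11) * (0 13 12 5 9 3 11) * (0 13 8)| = 4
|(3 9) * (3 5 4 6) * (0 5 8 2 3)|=|(0 5 4 6)(2 3 9 8)|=4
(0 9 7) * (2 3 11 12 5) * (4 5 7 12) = [9, 1, 3, 11, 5, 2, 6, 0, 8, 12, 10, 4, 7] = (0 9 12 7)(2 3 11 4 5)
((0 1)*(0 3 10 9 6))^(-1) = (0 6 9 10 3 1)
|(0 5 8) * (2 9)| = 6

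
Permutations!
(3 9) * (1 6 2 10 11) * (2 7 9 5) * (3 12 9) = [0, 6, 10, 5, 4, 2, 7, 3, 8, 12, 11, 1, 9] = (1 6 7 3 5 2 10 11)(9 12)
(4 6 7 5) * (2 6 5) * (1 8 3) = [0, 8, 6, 1, 5, 4, 7, 2, 3] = (1 8 3)(2 6 7)(4 5)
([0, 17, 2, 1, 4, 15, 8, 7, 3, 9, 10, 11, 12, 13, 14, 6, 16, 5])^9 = [0, 5, 2, 17, 4, 6, 3, 7, 1, 9, 10, 11, 12, 13, 14, 8, 16, 15]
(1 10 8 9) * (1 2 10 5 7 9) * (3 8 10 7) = (10)(1 5 3 8)(2 7 9) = [0, 5, 7, 8, 4, 3, 6, 9, 1, 2, 10]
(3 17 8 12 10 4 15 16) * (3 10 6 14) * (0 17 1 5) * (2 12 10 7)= (0 17 8 10 4 15 16 7 2 12 6 14 3 1 5)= [17, 5, 12, 1, 15, 0, 14, 2, 10, 9, 4, 11, 6, 13, 3, 16, 7, 8]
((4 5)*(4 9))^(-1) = ((4 5 9))^(-1) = (4 9 5)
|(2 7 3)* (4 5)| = 6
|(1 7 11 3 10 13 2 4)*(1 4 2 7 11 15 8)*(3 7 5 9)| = 5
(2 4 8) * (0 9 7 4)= (0 9 7 4 8 2)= [9, 1, 0, 3, 8, 5, 6, 4, 2, 7]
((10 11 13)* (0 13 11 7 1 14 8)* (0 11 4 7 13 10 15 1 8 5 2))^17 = (0 10 13 15 1 14 5 2)(4 7 8 11)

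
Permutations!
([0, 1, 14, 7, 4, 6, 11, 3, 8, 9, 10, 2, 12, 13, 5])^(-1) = [0, 1, 11, 7, 4, 14, 5, 3, 8, 9, 10, 6, 12, 13, 2]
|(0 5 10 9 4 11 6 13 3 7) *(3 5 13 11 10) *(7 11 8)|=24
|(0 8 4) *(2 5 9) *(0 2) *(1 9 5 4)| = |(0 8 1 9)(2 4)| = 4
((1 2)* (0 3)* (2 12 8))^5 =((0 3)(1 12 8 2))^5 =(0 3)(1 12 8 2)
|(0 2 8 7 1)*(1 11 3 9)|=8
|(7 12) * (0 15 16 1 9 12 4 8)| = |(0 15 16 1 9 12 7 4 8)| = 9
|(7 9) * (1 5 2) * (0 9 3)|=|(0 9 7 3)(1 5 2)|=12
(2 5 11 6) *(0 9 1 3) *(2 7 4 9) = (0 2 5 11 6 7 4 9 1 3) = [2, 3, 5, 0, 9, 11, 7, 4, 8, 1, 10, 6]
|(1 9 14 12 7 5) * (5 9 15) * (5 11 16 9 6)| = 10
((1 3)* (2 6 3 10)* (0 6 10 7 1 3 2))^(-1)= (0 10 2 6)(1 7)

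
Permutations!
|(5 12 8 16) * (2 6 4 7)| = |(2 6 4 7)(5 12 8 16)| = 4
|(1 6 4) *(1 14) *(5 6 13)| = 6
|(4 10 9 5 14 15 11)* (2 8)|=14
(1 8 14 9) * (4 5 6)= (1 8 14 9)(4 5 6)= [0, 8, 2, 3, 5, 6, 4, 7, 14, 1, 10, 11, 12, 13, 9]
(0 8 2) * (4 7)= (0 8 2)(4 7)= [8, 1, 0, 3, 7, 5, 6, 4, 2]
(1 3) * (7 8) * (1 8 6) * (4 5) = (1 3 8 7 6)(4 5) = [0, 3, 2, 8, 5, 4, 1, 6, 7]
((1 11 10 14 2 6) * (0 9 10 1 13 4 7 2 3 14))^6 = (14)(2 6 13 4 7)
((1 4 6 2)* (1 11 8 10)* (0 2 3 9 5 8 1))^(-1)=(0 10 8 5 9 3 6 4 1 11 2)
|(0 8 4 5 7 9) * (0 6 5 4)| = |(0 8)(5 7 9 6)| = 4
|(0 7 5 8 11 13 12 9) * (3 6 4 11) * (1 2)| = |(0 7 5 8 3 6 4 11 13 12 9)(1 2)| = 22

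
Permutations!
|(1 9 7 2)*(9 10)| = 5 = |(1 10 9 7 2)|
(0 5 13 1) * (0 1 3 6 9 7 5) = (3 6 9 7 5 13) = [0, 1, 2, 6, 4, 13, 9, 5, 8, 7, 10, 11, 12, 3]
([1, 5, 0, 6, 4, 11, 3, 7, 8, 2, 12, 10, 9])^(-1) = [2, 0, 9, 6, 4, 1, 3, 7, 8, 12, 11, 5, 10]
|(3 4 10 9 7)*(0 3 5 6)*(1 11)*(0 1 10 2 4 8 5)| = 10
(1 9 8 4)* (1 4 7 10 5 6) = (1 9 8 7 10 5 6) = [0, 9, 2, 3, 4, 6, 1, 10, 7, 8, 5]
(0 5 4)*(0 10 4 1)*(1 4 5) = (0 1)(4 10 5) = [1, 0, 2, 3, 10, 4, 6, 7, 8, 9, 5]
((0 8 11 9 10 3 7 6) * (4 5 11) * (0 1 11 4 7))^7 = (0 10 11 6 8 3 9 1 7)(4 5)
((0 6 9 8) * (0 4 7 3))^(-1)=(0 3 7 4 8 9 6)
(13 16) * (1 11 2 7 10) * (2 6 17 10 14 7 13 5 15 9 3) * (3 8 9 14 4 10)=(1 11 6 17 3 2 13 16 5 15 14 7 4 10)(8 9)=[0, 11, 13, 2, 10, 15, 17, 4, 9, 8, 1, 6, 12, 16, 7, 14, 5, 3]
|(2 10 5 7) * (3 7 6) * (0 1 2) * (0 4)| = 9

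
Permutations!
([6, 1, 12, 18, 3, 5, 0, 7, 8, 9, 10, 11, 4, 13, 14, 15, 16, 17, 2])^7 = [6, 1, 4, 2, 18, 5, 0, 7, 8, 9, 10, 11, 3, 13, 14, 15, 16, 17, 12]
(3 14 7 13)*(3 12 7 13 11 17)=(3 14 13 12 7 11 17)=[0, 1, 2, 14, 4, 5, 6, 11, 8, 9, 10, 17, 7, 12, 13, 15, 16, 3]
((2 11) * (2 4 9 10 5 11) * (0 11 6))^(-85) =(0 6 5 10 9 4 11)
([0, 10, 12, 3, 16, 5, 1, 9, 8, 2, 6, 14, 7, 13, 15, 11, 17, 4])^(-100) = [0, 6, 2, 3, 17, 5, 10, 7, 8, 9, 1, 15, 12, 13, 11, 14, 4, 16]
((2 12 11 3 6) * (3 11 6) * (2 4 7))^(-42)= (2 4 12 7 6)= ((2 12 6 4 7))^(-42)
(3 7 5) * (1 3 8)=[0, 3, 2, 7, 4, 8, 6, 5, 1]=(1 3 7 5 8)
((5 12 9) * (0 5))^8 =(12)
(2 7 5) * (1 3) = (1 3)(2 7 5) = [0, 3, 7, 1, 4, 2, 6, 5]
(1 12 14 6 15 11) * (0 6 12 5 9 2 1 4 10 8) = [6, 5, 1, 3, 10, 9, 15, 7, 0, 2, 8, 4, 14, 13, 12, 11] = (0 6 15 11 4 10 8)(1 5 9 2)(12 14)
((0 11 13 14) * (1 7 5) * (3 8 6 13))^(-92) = (0 14 13 6 8 3 11)(1 7 5) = ((0 11 3 8 6 13 14)(1 7 5))^(-92)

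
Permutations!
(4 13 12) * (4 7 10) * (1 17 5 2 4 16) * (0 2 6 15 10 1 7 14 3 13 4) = [2, 17, 0, 13, 4, 6, 15, 1, 8, 9, 16, 11, 14, 12, 3, 10, 7, 5] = (0 2)(1 17 5 6 15 10 16 7)(3 13 12 14)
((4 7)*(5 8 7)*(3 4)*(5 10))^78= (10)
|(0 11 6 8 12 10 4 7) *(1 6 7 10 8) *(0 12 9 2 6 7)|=14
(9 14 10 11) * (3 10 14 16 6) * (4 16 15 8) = (3 10 11 9 15 8 4 16 6) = [0, 1, 2, 10, 16, 5, 3, 7, 4, 15, 11, 9, 12, 13, 14, 8, 6]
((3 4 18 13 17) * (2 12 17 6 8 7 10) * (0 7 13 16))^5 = ((0 7 10 2 12 17 3 4 18 16)(6 8 13))^5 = (0 17)(2 18)(3 7)(4 10)(6 13 8)(12 16)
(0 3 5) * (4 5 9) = (0 3 9 4 5) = [3, 1, 2, 9, 5, 0, 6, 7, 8, 4]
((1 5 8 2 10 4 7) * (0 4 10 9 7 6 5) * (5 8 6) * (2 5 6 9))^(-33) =((10)(0 4 6 8 5 9 7 1))^(-33) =(10)(0 1 7 9 5 8 6 4)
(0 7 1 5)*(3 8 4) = (0 7 1 5)(3 8 4) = [7, 5, 2, 8, 3, 0, 6, 1, 4]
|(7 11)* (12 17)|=2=|(7 11)(12 17)|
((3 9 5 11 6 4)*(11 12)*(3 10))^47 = (3 10 4 6 11 12 5 9)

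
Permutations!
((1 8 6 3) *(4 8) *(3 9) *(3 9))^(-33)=((9)(1 4 8 6 3))^(-33)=(9)(1 8 3 4 6)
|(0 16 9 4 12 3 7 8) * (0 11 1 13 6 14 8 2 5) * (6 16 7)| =44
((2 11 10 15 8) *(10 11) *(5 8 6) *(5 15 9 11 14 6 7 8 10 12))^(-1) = ((2 12 5 10 9 11 14 6 15 7 8))^(-1) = (2 8 7 15 6 14 11 9 10 5 12)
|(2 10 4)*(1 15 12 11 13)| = |(1 15 12 11 13)(2 10 4)| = 15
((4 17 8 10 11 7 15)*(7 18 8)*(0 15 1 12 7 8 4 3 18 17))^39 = ((0 15 3 18 4)(1 12 7)(8 10 11 17))^39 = (0 4 18 3 15)(8 17 11 10)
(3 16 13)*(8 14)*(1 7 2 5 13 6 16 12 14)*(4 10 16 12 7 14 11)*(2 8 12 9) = (1 14 12 11 4 10 16 6 9 2 5 13 3 7 8) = [0, 14, 5, 7, 10, 13, 9, 8, 1, 2, 16, 4, 11, 3, 12, 15, 6]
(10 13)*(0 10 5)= (0 10 13 5)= [10, 1, 2, 3, 4, 0, 6, 7, 8, 9, 13, 11, 12, 5]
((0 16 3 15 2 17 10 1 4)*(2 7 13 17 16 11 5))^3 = (0 2 15 17 4 5 3 13 1 11 16 7 10)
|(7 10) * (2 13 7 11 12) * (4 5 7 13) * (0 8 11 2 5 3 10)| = 12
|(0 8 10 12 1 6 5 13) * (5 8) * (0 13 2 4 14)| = 5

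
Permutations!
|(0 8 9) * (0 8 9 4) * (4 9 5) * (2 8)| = 3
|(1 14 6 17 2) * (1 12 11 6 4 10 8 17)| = |(1 14 4 10 8 17 2 12 11 6)| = 10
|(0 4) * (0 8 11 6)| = 5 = |(0 4 8 11 6)|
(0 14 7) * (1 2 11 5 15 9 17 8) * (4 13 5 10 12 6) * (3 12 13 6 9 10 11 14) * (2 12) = (0 3 2 14 7)(1 12 9 17 8)(4 6)(5 15 10 13) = [3, 12, 14, 2, 6, 15, 4, 0, 1, 17, 13, 11, 9, 5, 7, 10, 16, 8]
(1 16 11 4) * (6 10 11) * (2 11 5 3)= [0, 16, 11, 2, 1, 3, 10, 7, 8, 9, 5, 4, 12, 13, 14, 15, 6]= (1 16 6 10 5 3 2 11 4)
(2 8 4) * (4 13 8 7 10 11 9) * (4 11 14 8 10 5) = [0, 1, 7, 3, 2, 4, 6, 5, 13, 11, 14, 9, 12, 10, 8] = (2 7 5 4)(8 13 10 14)(9 11)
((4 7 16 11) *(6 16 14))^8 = (4 14 16)(6 11 7)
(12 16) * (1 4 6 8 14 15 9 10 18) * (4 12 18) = (1 12 16 18)(4 6 8 14 15 9 10) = [0, 12, 2, 3, 6, 5, 8, 7, 14, 10, 4, 11, 16, 13, 15, 9, 18, 17, 1]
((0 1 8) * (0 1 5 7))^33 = (1 8) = ((0 5 7)(1 8))^33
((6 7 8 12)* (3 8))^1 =((3 8 12 6 7))^1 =(3 8 12 6 7)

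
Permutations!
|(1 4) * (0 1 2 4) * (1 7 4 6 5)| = 7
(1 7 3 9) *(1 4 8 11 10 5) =(1 7 3 9 4 8 11 10 5) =[0, 7, 2, 9, 8, 1, 6, 3, 11, 4, 5, 10]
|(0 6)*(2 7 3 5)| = 4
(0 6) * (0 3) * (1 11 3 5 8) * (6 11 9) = (0 11 3)(1 9 6 5 8) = [11, 9, 2, 0, 4, 8, 5, 7, 1, 6, 10, 3]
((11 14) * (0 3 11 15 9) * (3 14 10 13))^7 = ((0 14 15 9)(3 11 10 13))^7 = (0 9 15 14)(3 13 10 11)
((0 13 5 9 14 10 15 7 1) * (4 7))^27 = (0 4 14 13 7 10 5 1 15 9)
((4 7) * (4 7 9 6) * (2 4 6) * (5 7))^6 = ((2 4 9)(5 7))^6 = (9)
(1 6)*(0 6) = (0 6 1) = [6, 0, 2, 3, 4, 5, 1]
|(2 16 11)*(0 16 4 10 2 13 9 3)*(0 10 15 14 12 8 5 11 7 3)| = |(0 16 7 3 10 2 4 15 14 12 8 5 11 13 9)| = 15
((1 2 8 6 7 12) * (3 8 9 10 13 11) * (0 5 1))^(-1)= (0 12 7 6 8 3 11 13 10 9 2 1 5)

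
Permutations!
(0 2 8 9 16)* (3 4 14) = (0 2 8 9 16)(3 4 14) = [2, 1, 8, 4, 14, 5, 6, 7, 9, 16, 10, 11, 12, 13, 3, 15, 0]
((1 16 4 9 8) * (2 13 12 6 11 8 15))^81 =(1 15 6 16 2 11 4 13 8 9 12)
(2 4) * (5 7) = (2 4)(5 7) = [0, 1, 4, 3, 2, 7, 6, 5]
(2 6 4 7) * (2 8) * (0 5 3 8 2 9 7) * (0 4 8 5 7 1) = (0 7 2 6 8 9 1)(3 5) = [7, 0, 6, 5, 4, 3, 8, 2, 9, 1]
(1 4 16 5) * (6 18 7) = (1 4 16 5)(6 18 7) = [0, 4, 2, 3, 16, 1, 18, 6, 8, 9, 10, 11, 12, 13, 14, 15, 5, 17, 7]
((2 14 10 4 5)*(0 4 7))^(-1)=((0 4 5 2 14 10 7))^(-1)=(0 7 10 14 2 5 4)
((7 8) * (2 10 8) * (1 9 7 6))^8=((1 9 7 2 10 8 6))^8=(1 9 7 2 10 8 6)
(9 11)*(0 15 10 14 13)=[15, 1, 2, 3, 4, 5, 6, 7, 8, 11, 14, 9, 12, 0, 13, 10]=(0 15 10 14 13)(9 11)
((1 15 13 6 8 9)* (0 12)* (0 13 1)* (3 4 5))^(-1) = ((0 12 13 6 8 9)(1 15)(3 4 5))^(-1) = (0 9 8 6 13 12)(1 15)(3 5 4)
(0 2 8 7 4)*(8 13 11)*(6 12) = [2, 1, 13, 3, 0, 5, 12, 4, 7, 9, 10, 8, 6, 11] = (0 2 13 11 8 7 4)(6 12)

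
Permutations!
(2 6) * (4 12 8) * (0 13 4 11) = (0 13 4 12 8 11)(2 6) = [13, 1, 6, 3, 12, 5, 2, 7, 11, 9, 10, 0, 8, 4]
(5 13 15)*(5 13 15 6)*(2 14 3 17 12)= (2 14 3 17 12)(5 15 13 6)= [0, 1, 14, 17, 4, 15, 5, 7, 8, 9, 10, 11, 2, 6, 3, 13, 16, 12]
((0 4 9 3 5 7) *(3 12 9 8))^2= ((0 4 8 3 5 7)(9 12))^2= (12)(0 8 5)(3 7 4)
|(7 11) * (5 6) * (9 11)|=6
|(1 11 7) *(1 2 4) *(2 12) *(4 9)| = |(1 11 7 12 2 9 4)| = 7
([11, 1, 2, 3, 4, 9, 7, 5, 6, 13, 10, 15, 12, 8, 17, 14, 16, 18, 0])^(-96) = (18)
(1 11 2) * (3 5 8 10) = (1 11 2)(3 5 8 10) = [0, 11, 1, 5, 4, 8, 6, 7, 10, 9, 3, 2]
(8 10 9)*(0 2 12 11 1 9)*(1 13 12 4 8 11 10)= (0 2 4 8 1 9 11 13 12 10)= [2, 9, 4, 3, 8, 5, 6, 7, 1, 11, 0, 13, 10, 12]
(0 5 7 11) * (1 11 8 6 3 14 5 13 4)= (0 13 4 1 11)(3 14 5 7 8 6)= [13, 11, 2, 14, 1, 7, 3, 8, 6, 9, 10, 0, 12, 4, 5]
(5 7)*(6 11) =(5 7)(6 11) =[0, 1, 2, 3, 4, 7, 11, 5, 8, 9, 10, 6]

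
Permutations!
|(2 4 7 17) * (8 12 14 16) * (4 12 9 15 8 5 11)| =|(2 12 14 16 5 11 4 7 17)(8 9 15)| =9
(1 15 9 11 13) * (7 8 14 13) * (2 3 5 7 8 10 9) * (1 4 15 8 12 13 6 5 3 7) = (1 8 14 6 5)(2 7 10 9 11 12 13 4 15) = [0, 8, 7, 3, 15, 1, 5, 10, 14, 11, 9, 12, 13, 4, 6, 2]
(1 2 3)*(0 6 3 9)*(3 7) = (0 6 7 3 1 2 9) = [6, 2, 9, 1, 4, 5, 7, 3, 8, 0]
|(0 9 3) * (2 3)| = 4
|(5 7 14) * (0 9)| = |(0 9)(5 7 14)| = 6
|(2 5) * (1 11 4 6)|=|(1 11 4 6)(2 5)|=4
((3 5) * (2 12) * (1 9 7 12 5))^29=(1 9 7 12 2 5 3)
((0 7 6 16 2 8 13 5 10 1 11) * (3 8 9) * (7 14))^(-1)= ((0 14 7 6 16 2 9 3 8 13 5 10 1 11))^(-1)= (0 11 1 10 5 13 8 3 9 2 16 6 7 14)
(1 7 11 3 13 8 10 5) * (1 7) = (3 13 8 10 5 7 11) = [0, 1, 2, 13, 4, 7, 6, 11, 10, 9, 5, 3, 12, 8]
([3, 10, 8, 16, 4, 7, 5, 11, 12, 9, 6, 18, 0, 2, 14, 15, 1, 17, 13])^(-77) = (0 7)(1 13)(2 10)(3 11)(5 12)(6 8)(16 18)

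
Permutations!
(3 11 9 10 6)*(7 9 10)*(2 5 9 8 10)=(2 5 9 7 8 10 6 3 11)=[0, 1, 5, 11, 4, 9, 3, 8, 10, 7, 6, 2]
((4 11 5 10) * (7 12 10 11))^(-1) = (4 10 12 7)(5 11)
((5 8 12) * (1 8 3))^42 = (1 12 3 8 5)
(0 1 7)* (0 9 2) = (0 1 7 9 2) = [1, 7, 0, 3, 4, 5, 6, 9, 8, 2]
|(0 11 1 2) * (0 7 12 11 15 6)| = 15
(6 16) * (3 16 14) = (3 16 6 14) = [0, 1, 2, 16, 4, 5, 14, 7, 8, 9, 10, 11, 12, 13, 3, 15, 6]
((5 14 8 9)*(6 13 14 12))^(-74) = ((5 12 6 13 14 8 9))^(-74) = (5 13 9 6 8 12 14)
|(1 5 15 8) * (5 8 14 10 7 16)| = |(1 8)(5 15 14 10 7 16)| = 6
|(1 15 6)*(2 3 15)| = |(1 2 3 15 6)| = 5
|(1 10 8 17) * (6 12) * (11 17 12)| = |(1 10 8 12 6 11 17)| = 7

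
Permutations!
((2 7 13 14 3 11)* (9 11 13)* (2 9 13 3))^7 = (2 14 13 7)(9 11) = ((2 7 13 14)(9 11))^7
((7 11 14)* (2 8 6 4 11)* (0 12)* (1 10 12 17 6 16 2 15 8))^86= ((0 17 6 4 11 14 7 15 8 16 2 1 10 12))^86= (0 6 11 7 8 2 10)(1 12 17 4 14 15 16)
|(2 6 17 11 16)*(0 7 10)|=|(0 7 10)(2 6 17 11 16)|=15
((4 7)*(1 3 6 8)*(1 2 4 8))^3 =(2 8 7 4)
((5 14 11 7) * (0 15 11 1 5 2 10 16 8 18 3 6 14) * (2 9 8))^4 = (0 9 6)(1 11 18)(2 10 16)(3 5 7)(8 14 15)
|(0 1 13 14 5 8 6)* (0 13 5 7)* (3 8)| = 9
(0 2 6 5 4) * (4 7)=(0 2 6 5 7 4)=[2, 1, 6, 3, 0, 7, 5, 4]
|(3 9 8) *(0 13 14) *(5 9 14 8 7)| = 15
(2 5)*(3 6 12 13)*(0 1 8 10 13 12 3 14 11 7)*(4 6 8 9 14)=(0 1 9 14 11 7)(2 5)(3 8 10 13 4 6)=[1, 9, 5, 8, 6, 2, 3, 0, 10, 14, 13, 7, 12, 4, 11]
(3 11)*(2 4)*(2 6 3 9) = (2 4 6 3 11 9) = [0, 1, 4, 11, 6, 5, 3, 7, 8, 2, 10, 9]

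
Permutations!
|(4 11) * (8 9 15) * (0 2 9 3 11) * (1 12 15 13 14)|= |(0 2 9 13 14 1 12 15 8 3 11 4)|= 12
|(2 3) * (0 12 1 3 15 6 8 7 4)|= |(0 12 1 3 2 15 6 8 7 4)|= 10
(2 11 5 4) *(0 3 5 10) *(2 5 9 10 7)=[3, 1, 11, 9, 5, 4, 6, 2, 8, 10, 0, 7]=(0 3 9 10)(2 11 7)(4 5)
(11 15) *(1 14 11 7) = [0, 14, 2, 3, 4, 5, 6, 1, 8, 9, 10, 15, 12, 13, 11, 7] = (1 14 11 15 7)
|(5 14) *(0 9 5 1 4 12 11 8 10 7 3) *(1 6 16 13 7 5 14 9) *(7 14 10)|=|(0 1 4 12 11 8 7 3)(5 9 10)(6 16 13 14)|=24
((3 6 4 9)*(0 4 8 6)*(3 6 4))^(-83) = ((0 3)(4 9 6 8))^(-83) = (0 3)(4 9 6 8)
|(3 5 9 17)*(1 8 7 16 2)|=20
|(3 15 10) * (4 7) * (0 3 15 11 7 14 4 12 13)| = 6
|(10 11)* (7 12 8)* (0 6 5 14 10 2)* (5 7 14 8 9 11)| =28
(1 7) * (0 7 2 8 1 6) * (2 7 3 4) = [3, 7, 8, 4, 2, 5, 0, 6, 1] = (0 3 4 2 8 1 7 6)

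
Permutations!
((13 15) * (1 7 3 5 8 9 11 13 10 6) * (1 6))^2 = (1 3 8 11 15)(5 9 13 10 7)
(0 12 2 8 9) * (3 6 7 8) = (0 12 2 3 6 7 8 9) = [12, 1, 3, 6, 4, 5, 7, 8, 9, 0, 10, 11, 2]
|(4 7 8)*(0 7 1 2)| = 6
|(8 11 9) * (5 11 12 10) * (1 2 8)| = 8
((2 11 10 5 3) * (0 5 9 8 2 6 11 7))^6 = (0 9 3 2 11)(5 8 6 7 10)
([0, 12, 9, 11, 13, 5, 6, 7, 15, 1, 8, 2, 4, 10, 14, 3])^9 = (1 2 3 8 13 12 9 11 15 10 4)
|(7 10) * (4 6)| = 2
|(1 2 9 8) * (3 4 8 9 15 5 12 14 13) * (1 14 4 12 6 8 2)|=|(2 15 5 6 8 14 13 3 12 4)|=10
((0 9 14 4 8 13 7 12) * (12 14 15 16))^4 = (0 12 16 15 9)(4 14 7 13 8)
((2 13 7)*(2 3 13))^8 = ((3 13 7))^8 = (3 7 13)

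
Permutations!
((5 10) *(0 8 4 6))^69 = (0 8 4 6)(5 10)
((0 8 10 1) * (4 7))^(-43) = (0 8 10 1)(4 7) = ((0 8 10 1)(4 7))^(-43)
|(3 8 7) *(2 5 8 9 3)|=4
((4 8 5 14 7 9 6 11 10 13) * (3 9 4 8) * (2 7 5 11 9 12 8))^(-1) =(2 13 10 11 8 12 3 4 7)(5 14)(6 9)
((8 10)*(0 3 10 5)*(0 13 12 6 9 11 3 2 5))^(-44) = (13)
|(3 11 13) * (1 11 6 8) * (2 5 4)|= 6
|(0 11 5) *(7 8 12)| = |(0 11 5)(7 8 12)| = 3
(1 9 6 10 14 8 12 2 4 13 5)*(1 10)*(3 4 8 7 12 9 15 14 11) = [0, 15, 8, 4, 13, 10, 1, 12, 9, 6, 11, 3, 2, 5, 7, 14] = (1 15 14 7 12 2 8 9 6)(3 4 13 5 10 11)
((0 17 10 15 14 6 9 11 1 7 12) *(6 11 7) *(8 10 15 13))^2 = ((0 17 15 14 11 1 6 9 7 12)(8 10 13))^2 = (0 15 11 6 7)(1 9 12 17 14)(8 13 10)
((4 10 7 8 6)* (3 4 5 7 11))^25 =(3 4 10 11)(5 7 8 6)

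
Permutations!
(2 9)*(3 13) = [0, 1, 9, 13, 4, 5, 6, 7, 8, 2, 10, 11, 12, 3] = (2 9)(3 13)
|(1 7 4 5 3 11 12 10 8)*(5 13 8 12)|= 30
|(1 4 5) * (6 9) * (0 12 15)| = |(0 12 15)(1 4 5)(6 9)| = 6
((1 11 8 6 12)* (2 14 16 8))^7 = ((1 11 2 14 16 8 6 12))^7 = (1 12 6 8 16 14 2 11)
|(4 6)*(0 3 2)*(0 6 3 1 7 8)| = 4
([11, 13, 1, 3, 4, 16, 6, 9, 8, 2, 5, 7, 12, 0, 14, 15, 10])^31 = (0 9 13 7 1 11 2)(5 16 10)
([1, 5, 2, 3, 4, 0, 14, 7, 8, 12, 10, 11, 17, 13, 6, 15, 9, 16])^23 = (0 5 1)(6 14)(9 16 17 12)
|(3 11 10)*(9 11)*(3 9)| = 3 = |(9 11 10)|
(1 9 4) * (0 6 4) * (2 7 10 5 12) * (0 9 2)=[6, 2, 7, 3, 1, 12, 4, 10, 8, 9, 5, 11, 0]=(0 6 4 1 2 7 10 5 12)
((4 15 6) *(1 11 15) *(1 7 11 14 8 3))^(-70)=((1 14 8 3)(4 7 11 15 6))^(-70)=(15)(1 8)(3 14)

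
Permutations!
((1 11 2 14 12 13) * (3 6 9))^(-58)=((1 11 2 14 12 13)(3 6 9))^(-58)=(1 2 12)(3 9 6)(11 14 13)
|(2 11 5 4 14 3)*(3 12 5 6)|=|(2 11 6 3)(4 14 12 5)|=4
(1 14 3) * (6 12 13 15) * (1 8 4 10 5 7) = (1 14 3 8 4 10 5 7)(6 12 13 15) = [0, 14, 2, 8, 10, 7, 12, 1, 4, 9, 5, 11, 13, 15, 3, 6]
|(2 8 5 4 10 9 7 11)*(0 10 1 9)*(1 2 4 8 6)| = 14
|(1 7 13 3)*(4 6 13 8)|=7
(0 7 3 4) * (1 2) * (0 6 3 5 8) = (0 7 5 8)(1 2)(3 4 6) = [7, 2, 1, 4, 6, 8, 3, 5, 0]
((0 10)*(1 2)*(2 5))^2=((0 10)(1 5 2))^2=(10)(1 2 5)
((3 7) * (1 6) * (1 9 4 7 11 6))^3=(3 9)(4 11)(6 7)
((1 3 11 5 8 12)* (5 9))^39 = (1 5 3 8 11 12 9)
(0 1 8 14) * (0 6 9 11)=(0 1 8 14 6 9 11)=[1, 8, 2, 3, 4, 5, 9, 7, 14, 11, 10, 0, 12, 13, 6]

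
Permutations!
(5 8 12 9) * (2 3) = [0, 1, 3, 2, 4, 8, 6, 7, 12, 5, 10, 11, 9] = (2 3)(5 8 12 9)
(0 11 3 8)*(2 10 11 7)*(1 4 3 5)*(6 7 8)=(0 8)(1 4 3 6 7 2 10 11 5)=[8, 4, 10, 6, 3, 1, 7, 2, 0, 9, 11, 5]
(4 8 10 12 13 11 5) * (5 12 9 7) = (4 8 10 9 7 5)(11 12 13) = [0, 1, 2, 3, 8, 4, 6, 5, 10, 7, 9, 12, 13, 11]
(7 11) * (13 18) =(7 11)(13 18) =[0, 1, 2, 3, 4, 5, 6, 11, 8, 9, 10, 7, 12, 18, 14, 15, 16, 17, 13]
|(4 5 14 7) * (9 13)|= |(4 5 14 7)(9 13)|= 4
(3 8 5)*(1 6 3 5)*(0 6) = (0 6 3 8 1) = [6, 0, 2, 8, 4, 5, 3, 7, 1]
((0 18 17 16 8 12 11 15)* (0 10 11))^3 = ((0 18 17 16 8 12)(10 11 15))^3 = (0 16)(8 18)(12 17)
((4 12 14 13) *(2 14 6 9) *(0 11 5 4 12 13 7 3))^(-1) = (0 3 7 14 2 9 6 12 13 4 5 11)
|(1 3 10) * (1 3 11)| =|(1 11)(3 10)| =2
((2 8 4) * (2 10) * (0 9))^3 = ((0 9)(2 8 4 10))^3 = (0 9)(2 10 4 8)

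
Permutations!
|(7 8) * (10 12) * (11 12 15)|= 4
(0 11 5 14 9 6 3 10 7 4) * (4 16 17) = (0 11 5 14 9 6 3 10 7 16 17 4) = [11, 1, 2, 10, 0, 14, 3, 16, 8, 6, 7, 5, 12, 13, 9, 15, 17, 4]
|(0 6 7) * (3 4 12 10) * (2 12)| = 15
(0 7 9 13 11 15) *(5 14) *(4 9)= (0 7 4 9 13 11 15)(5 14)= [7, 1, 2, 3, 9, 14, 6, 4, 8, 13, 10, 15, 12, 11, 5, 0]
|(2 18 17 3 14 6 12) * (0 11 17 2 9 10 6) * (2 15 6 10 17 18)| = 10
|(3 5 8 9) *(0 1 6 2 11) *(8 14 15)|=30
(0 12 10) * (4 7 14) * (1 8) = [12, 8, 2, 3, 7, 5, 6, 14, 1, 9, 0, 11, 10, 13, 4] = (0 12 10)(1 8)(4 7 14)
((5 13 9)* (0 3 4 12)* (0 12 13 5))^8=(0 13 3 9 4)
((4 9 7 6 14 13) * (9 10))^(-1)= (4 13 14 6 7 9 10)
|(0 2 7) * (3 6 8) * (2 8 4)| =|(0 8 3 6 4 2 7)| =7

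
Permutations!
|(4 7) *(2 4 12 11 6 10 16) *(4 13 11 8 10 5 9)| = |(2 13 11 6 5 9 4 7 12 8 10 16)| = 12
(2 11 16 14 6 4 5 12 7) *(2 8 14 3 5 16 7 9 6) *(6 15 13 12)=(2 11 7 8 14)(3 5 6 4 16)(9 15 13 12)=[0, 1, 11, 5, 16, 6, 4, 8, 14, 15, 10, 7, 9, 12, 2, 13, 3]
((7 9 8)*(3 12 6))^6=(12)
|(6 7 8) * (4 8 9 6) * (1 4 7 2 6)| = |(1 4 8 7 9)(2 6)| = 10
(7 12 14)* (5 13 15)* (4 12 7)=[0, 1, 2, 3, 12, 13, 6, 7, 8, 9, 10, 11, 14, 15, 4, 5]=(4 12 14)(5 13 15)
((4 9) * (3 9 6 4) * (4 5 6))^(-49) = (3 9)(5 6)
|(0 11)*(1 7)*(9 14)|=|(0 11)(1 7)(9 14)|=2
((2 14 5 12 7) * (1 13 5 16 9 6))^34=((1 13 5 12 7 2 14 16 9 6))^34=(1 7 9 5 14)(2 6 12 16 13)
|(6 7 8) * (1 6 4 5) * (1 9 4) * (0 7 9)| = 8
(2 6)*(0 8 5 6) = (0 8 5 6 2) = [8, 1, 0, 3, 4, 6, 2, 7, 5]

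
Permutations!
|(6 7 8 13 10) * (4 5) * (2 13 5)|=8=|(2 13 10 6 7 8 5 4)|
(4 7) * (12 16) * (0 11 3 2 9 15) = [11, 1, 9, 2, 7, 5, 6, 4, 8, 15, 10, 3, 16, 13, 14, 0, 12] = (0 11 3 2 9 15)(4 7)(12 16)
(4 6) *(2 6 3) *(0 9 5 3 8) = (0 9 5 3 2 6 4 8) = [9, 1, 6, 2, 8, 3, 4, 7, 0, 5]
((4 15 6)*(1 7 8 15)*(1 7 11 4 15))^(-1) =((1 11 4 7 8)(6 15))^(-1) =(1 8 7 4 11)(6 15)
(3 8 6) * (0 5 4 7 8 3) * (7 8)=[5, 1, 2, 3, 8, 4, 0, 7, 6]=(0 5 4 8 6)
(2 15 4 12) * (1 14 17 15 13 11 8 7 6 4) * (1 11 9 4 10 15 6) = (1 14 17 6 10 15 11 8 7)(2 13 9 4 12) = [0, 14, 13, 3, 12, 5, 10, 1, 7, 4, 15, 8, 2, 9, 17, 11, 16, 6]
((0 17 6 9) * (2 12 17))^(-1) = ((0 2 12 17 6 9))^(-1) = (0 9 6 17 12 2)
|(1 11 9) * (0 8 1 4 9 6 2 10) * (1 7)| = 8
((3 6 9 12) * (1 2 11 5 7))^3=((1 2 11 5 7)(3 6 9 12))^3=(1 5 2 7 11)(3 12 9 6)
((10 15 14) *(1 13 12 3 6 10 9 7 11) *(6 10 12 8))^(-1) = ((1 13 8 6 12 3 10 15 14 9 7 11))^(-1) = (1 11 7 9 14 15 10 3 12 6 8 13)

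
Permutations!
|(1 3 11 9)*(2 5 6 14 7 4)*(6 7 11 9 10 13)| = |(1 3 9)(2 5 7 4)(6 14 11 10 13)| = 60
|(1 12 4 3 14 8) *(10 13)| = |(1 12 4 3 14 8)(10 13)| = 6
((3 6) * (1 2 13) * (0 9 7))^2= (0 7 9)(1 13 2)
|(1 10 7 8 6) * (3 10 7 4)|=12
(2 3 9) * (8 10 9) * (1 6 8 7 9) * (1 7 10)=(1 6 8)(2 3 10 7 9)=[0, 6, 3, 10, 4, 5, 8, 9, 1, 2, 7]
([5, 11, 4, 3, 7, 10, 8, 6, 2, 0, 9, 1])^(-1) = (0 9 10 5)(1 11)(2 8 6 7 4)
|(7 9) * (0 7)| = |(0 7 9)| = 3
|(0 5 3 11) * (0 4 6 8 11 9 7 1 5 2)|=|(0 2)(1 5 3 9 7)(4 6 8 11)|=20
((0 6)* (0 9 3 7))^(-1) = (0 7 3 9 6)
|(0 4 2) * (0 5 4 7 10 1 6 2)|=8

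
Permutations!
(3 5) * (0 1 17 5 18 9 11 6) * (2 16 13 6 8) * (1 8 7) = (0 8 2 16 13 6)(1 17 5 3 18 9 11 7) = [8, 17, 16, 18, 4, 3, 0, 1, 2, 11, 10, 7, 12, 6, 14, 15, 13, 5, 9]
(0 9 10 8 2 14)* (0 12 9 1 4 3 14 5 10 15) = (0 1 4 3 14 12 9 15)(2 5 10 8) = [1, 4, 5, 14, 3, 10, 6, 7, 2, 15, 8, 11, 9, 13, 12, 0]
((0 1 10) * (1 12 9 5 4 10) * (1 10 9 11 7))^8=((0 12 11 7 1 10)(4 9 5))^8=(0 11 1)(4 5 9)(7 10 12)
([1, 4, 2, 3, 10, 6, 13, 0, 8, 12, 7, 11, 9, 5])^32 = [4, 10, 2, 3, 7, 13, 5, 1, 8, 9, 0, 11, 12, 6]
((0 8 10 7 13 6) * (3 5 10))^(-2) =(0 13 10 3)(5 8 6 7)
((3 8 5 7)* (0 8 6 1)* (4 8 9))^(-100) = (0 1 6 3 7 5 8 4 9)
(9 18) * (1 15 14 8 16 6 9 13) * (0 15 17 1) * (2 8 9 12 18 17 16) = [15, 16, 8, 3, 4, 5, 12, 7, 2, 17, 10, 11, 18, 0, 9, 14, 6, 1, 13] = (0 15 14 9 17 1 16 6 12 18 13)(2 8)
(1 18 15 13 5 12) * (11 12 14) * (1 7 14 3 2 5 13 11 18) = (2 5 3)(7 14 18 15 11 12) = [0, 1, 5, 2, 4, 3, 6, 14, 8, 9, 10, 12, 7, 13, 18, 11, 16, 17, 15]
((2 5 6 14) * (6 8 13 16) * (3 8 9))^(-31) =((2 5 9 3 8 13 16 6 14))^(-31) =(2 13 5 16 9 6 3 14 8)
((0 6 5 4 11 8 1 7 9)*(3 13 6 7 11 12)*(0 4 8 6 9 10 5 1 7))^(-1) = ((1 11 6)(3 13 9 4 12)(5 8 7 10))^(-1) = (1 6 11)(3 12 4 9 13)(5 10 7 8)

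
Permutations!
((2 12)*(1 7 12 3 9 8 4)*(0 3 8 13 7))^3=((0 3 9 13 7 12 2 8 4 1))^3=(0 13 2 1 9 12 4 3 7 8)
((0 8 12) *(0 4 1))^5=(12)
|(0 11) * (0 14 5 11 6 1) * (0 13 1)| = |(0 6)(1 13)(5 11 14)| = 6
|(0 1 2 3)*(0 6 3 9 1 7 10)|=|(0 7 10)(1 2 9)(3 6)|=6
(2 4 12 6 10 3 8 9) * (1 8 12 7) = (1 8 9 2 4 7)(3 12 6 10) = [0, 8, 4, 12, 7, 5, 10, 1, 9, 2, 3, 11, 6]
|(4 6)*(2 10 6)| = 4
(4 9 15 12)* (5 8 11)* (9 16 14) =(4 16 14 9 15 12)(5 8 11) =[0, 1, 2, 3, 16, 8, 6, 7, 11, 15, 10, 5, 4, 13, 9, 12, 14]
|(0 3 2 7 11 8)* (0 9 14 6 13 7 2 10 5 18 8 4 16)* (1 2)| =14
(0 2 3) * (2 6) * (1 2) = [6, 2, 3, 0, 4, 5, 1] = (0 6 1 2 3)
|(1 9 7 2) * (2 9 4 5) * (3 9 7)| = 4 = |(1 4 5 2)(3 9)|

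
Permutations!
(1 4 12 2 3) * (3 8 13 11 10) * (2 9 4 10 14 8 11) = (1 10 3)(2 11 14 8 13)(4 12 9) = [0, 10, 11, 1, 12, 5, 6, 7, 13, 4, 3, 14, 9, 2, 8]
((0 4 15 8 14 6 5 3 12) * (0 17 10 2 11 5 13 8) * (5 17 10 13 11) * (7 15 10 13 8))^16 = (0 12 10 7 5)(2 15 3 4 13)(6 11 17 8 14)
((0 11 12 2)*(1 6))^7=(0 2 12 11)(1 6)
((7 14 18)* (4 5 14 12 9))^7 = ((4 5 14 18 7 12 9))^7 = (18)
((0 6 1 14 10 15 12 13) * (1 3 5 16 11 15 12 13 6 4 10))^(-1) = (0 13 15 11 16 5 3 6 12 10 4)(1 14) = ((0 4 10 12 6 3 5 16 11 15 13)(1 14))^(-1)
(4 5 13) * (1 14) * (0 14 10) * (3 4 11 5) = (0 14 1 10)(3 4)(5 13 11) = [14, 10, 2, 4, 3, 13, 6, 7, 8, 9, 0, 5, 12, 11, 1]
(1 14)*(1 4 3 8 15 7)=(1 14 4 3 8 15 7)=[0, 14, 2, 8, 3, 5, 6, 1, 15, 9, 10, 11, 12, 13, 4, 7]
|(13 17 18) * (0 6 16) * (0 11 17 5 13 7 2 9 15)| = |(0 6 16 11 17 18 7 2 9 15)(5 13)| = 10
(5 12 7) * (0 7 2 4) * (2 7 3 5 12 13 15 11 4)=(0 3 5 13 15 11 4)(7 12)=[3, 1, 2, 5, 0, 13, 6, 12, 8, 9, 10, 4, 7, 15, 14, 11]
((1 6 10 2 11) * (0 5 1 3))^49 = ((0 5 1 6 10 2 11 3))^49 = (0 5 1 6 10 2 11 3)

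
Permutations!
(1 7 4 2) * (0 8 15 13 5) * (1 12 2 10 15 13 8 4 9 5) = (0 4 10 15 8 13 1 7 9 5)(2 12) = [4, 7, 12, 3, 10, 0, 6, 9, 13, 5, 15, 11, 2, 1, 14, 8]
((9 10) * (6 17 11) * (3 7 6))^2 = ((3 7 6 17 11)(9 10))^2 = (3 6 11 7 17)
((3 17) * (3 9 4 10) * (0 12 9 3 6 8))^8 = ((0 12 9 4 10 6 8)(3 17))^8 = (17)(0 12 9 4 10 6 8)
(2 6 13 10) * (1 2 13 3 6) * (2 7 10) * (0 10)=[10, 7, 1, 6, 4, 5, 3, 0, 8, 9, 13, 11, 12, 2]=(0 10 13 2 1 7)(3 6)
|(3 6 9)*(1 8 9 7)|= |(1 8 9 3 6 7)|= 6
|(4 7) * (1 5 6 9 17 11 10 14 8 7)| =|(1 5 6 9 17 11 10 14 8 7 4)| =11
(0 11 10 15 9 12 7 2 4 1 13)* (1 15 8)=(0 11 10 8 1 13)(2 4 15 9 12 7)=[11, 13, 4, 3, 15, 5, 6, 2, 1, 12, 8, 10, 7, 0, 14, 9]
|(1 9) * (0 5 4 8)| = |(0 5 4 8)(1 9)| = 4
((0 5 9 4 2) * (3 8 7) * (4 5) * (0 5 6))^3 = ((0 4 2 5 9 6)(3 8 7))^3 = (0 5)(2 6)(4 9)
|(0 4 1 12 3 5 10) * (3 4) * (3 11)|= 15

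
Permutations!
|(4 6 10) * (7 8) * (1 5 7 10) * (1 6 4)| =|(1 5 7 8 10)| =5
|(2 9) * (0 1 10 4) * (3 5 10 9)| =8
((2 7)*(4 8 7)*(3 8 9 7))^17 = ((2 4 9 7)(3 8))^17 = (2 4 9 7)(3 8)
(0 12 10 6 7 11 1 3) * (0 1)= (0 12 10 6 7 11)(1 3)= [12, 3, 2, 1, 4, 5, 7, 11, 8, 9, 6, 0, 10]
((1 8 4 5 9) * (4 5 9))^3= (1 4 8 9 5)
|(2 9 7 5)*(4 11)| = |(2 9 7 5)(4 11)| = 4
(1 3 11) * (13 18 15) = (1 3 11)(13 18 15) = [0, 3, 2, 11, 4, 5, 6, 7, 8, 9, 10, 1, 12, 18, 14, 13, 16, 17, 15]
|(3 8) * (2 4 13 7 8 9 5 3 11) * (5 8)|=9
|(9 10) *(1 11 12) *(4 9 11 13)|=|(1 13 4 9 10 11 12)|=7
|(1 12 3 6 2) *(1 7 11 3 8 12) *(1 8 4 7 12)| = |(1 8)(2 12 4 7 11 3 6)| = 14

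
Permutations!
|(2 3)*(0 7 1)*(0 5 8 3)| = |(0 7 1 5 8 3 2)| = 7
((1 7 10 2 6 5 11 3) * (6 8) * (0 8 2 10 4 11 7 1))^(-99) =(0 4 6 3 7 8 11 5)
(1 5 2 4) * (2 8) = (1 5 8 2 4) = [0, 5, 4, 3, 1, 8, 6, 7, 2]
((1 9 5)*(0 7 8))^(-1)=(0 8 7)(1 5 9)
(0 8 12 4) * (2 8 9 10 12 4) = (0 9 10 12 2 8 4) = [9, 1, 8, 3, 0, 5, 6, 7, 4, 10, 12, 11, 2]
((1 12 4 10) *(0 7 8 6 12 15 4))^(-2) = ((0 7 8 6 12)(1 15 4 10))^(-2) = (0 6 7 12 8)(1 4)(10 15)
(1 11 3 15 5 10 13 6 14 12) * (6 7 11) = [0, 6, 2, 15, 4, 10, 14, 11, 8, 9, 13, 3, 1, 7, 12, 5] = (1 6 14 12)(3 15 5 10 13 7 11)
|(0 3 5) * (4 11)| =6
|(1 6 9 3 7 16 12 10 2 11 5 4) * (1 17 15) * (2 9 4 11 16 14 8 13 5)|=60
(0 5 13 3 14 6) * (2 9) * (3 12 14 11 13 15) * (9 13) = (0 5 15 3 11 9 2 13 12 14 6) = [5, 1, 13, 11, 4, 15, 0, 7, 8, 2, 10, 9, 14, 12, 6, 3]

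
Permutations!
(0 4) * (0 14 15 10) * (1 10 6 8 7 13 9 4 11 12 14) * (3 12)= [11, 10, 2, 12, 1, 5, 8, 13, 7, 4, 0, 3, 14, 9, 15, 6]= (0 11 3 12 14 15 6 8 7 13 9 4 1 10)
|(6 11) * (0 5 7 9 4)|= |(0 5 7 9 4)(6 11)|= 10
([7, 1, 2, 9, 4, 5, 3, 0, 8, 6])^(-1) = [7, 1, 2, 6, 4, 5, 9, 0, 8, 3]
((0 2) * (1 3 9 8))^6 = ((0 2)(1 3 9 8))^6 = (1 9)(3 8)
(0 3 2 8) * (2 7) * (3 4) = (0 4 3 7 2 8) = [4, 1, 8, 7, 3, 5, 6, 2, 0]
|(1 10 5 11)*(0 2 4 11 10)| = 10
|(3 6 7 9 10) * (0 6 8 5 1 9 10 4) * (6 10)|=|(0 10 3 8 5 1 9 4)(6 7)|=8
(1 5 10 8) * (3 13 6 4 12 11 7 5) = (1 3 13 6 4 12 11 7 5 10 8) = [0, 3, 2, 13, 12, 10, 4, 5, 1, 9, 8, 7, 11, 6]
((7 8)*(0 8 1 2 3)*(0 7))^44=((0 8)(1 2 3 7))^44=(8)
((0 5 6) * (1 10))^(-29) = ((0 5 6)(1 10))^(-29) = (0 5 6)(1 10)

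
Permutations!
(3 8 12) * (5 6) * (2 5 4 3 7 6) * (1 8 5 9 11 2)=(1 8 12 7 6 4 3 5)(2 9 11)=[0, 8, 9, 5, 3, 1, 4, 6, 12, 11, 10, 2, 7]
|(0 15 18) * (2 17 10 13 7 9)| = |(0 15 18)(2 17 10 13 7 9)| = 6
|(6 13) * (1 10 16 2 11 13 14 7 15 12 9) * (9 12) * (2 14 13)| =14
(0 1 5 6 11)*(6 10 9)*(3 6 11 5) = (0 1 3 6 5 10 9 11) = [1, 3, 2, 6, 4, 10, 5, 7, 8, 11, 9, 0]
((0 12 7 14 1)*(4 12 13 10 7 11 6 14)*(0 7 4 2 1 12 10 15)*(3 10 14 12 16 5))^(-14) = ((0 13 15)(1 7 2)(3 10 4 14 16 5)(6 12 11))^(-14) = (0 13 15)(1 7 2)(3 16 4)(5 14 10)(6 12 11)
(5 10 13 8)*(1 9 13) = (1 9 13 8 5 10) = [0, 9, 2, 3, 4, 10, 6, 7, 5, 13, 1, 11, 12, 8]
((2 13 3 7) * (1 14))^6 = (14)(2 3)(7 13)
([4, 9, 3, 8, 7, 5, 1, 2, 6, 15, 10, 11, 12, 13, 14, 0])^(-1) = [15, 6, 7, 2, 0, 5, 8, 4, 3, 1, 10, 11, 12, 13, 14, 9]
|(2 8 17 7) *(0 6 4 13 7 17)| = 7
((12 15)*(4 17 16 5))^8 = ((4 17 16 5)(12 15))^8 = (17)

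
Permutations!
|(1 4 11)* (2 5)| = 6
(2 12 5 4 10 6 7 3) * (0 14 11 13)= (0 14 11 13)(2 12 5 4 10 6 7 3)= [14, 1, 12, 2, 10, 4, 7, 3, 8, 9, 6, 13, 5, 0, 11]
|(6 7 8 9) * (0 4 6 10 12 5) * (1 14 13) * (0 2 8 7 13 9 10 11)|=|(0 4 6 13 1 14 9 11)(2 8 10 12 5)|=40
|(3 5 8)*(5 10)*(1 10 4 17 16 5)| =|(1 10)(3 4 17 16 5 8)| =6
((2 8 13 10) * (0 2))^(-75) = ((0 2 8 13 10))^(-75) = (13)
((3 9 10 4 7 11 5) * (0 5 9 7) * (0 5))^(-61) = (3 11 10 5 7 9 4)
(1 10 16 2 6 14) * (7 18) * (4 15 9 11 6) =(1 10 16 2 4 15 9 11 6 14)(7 18) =[0, 10, 4, 3, 15, 5, 14, 18, 8, 11, 16, 6, 12, 13, 1, 9, 2, 17, 7]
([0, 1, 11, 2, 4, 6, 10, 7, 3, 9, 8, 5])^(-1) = [0, 1, 3, 8, 4, 11, 5, 7, 10, 9, 6, 2]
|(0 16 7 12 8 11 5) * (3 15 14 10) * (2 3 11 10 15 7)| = |(0 16 2 3 7 12 8 10 11 5)(14 15)| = 10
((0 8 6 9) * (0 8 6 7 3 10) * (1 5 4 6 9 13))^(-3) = (0 7)(1 4 13 5 6)(3 9)(8 10)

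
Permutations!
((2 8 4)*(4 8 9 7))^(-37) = ((2 9 7 4))^(-37) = (2 4 7 9)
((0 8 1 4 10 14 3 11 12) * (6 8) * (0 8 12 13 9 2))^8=((0 6 12 8 1 4 10 14 3 11 13 9 2))^8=(0 3 8 9 10 6 11 1 2 14 12 13 4)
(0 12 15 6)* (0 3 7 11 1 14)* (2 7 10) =(0 12 15 6 3 10 2 7 11 1 14) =[12, 14, 7, 10, 4, 5, 3, 11, 8, 9, 2, 1, 15, 13, 0, 6]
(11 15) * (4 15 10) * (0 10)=(0 10 4 15 11)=[10, 1, 2, 3, 15, 5, 6, 7, 8, 9, 4, 0, 12, 13, 14, 11]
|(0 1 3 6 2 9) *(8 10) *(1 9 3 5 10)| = |(0 9)(1 5 10 8)(2 3 6)| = 12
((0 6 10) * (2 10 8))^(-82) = (0 2 6 10 8)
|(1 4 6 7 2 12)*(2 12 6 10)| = 7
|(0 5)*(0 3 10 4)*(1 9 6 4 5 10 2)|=9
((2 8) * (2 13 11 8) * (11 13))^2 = ((13)(8 11))^2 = (13)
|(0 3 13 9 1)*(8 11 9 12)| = |(0 3 13 12 8 11 9 1)| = 8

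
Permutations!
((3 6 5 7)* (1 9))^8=((1 9)(3 6 5 7))^8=(9)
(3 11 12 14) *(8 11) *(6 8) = (3 6 8 11 12 14) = [0, 1, 2, 6, 4, 5, 8, 7, 11, 9, 10, 12, 14, 13, 3]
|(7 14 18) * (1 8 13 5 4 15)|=6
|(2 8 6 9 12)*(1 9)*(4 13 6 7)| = 9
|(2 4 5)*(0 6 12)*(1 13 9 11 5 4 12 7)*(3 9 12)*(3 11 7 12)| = 15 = |(0 6 12)(1 13 3 9 7)(2 11 5)|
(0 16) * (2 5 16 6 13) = (0 6 13 2 5 16) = [6, 1, 5, 3, 4, 16, 13, 7, 8, 9, 10, 11, 12, 2, 14, 15, 0]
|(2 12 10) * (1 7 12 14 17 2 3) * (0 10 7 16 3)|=6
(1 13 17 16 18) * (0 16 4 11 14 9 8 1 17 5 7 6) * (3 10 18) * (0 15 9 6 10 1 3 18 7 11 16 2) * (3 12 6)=(0 2)(1 13 5 11 14 3)(4 16 18 17)(6 15 9 8 12)(7 10)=[2, 13, 0, 1, 16, 11, 15, 10, 12, 8, 7, 14, 6, 5, 3, 9, 18, 4, 17]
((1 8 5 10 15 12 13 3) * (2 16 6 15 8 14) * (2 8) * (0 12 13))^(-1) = (0 12)(1 3 13 15 6 16 2 10 5 8 14)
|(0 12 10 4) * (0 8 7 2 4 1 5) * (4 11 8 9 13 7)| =35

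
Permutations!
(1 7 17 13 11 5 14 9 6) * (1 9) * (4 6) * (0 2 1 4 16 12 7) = [2, 0, 1, 3, 6, 14, 9, 17, 8, 16, 10, 5, 7, 11, 4, 15, 12, 13] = (0 2 1)(4 6 9 16 12 7 17 13 11 5 14)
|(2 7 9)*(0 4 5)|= 3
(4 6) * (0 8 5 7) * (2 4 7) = (0 8 5 2 4 6 7) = [8, 1, 4, 3, 6, 2, 7, 0, 5]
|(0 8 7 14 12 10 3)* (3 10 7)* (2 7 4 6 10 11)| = |(0 8 3)(2 7 14 12 4 6 10 11)| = 24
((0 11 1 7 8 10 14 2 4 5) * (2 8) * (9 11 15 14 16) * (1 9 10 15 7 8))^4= (16)(0 5 4 2 7)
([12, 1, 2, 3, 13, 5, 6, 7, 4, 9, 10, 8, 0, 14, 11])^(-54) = (4 13 14 11 8)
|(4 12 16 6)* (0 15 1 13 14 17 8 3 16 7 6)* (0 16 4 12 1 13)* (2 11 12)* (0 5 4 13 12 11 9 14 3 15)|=|(1 5 4)(2 9 14 17 8 15 12 7 6)(3 13)|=18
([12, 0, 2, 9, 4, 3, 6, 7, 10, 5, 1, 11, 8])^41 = (0 12 8 10 1)(3 5 9)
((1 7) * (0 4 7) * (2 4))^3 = ((0 2 4 7 1))^3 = (0 7 2 1 4)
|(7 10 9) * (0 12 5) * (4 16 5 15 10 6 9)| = 21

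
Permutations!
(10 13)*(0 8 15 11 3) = [8, 1, 2, 0, 4, 5, 6, 7, 15, 9, 13, 3, 12, 10, 14, 11] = (0 8 15 11 3)(10 13)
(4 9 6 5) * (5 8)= (4 9 6 8 5)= [0, 1, 2, 3, 9, 4, 8, 7, 5, 6]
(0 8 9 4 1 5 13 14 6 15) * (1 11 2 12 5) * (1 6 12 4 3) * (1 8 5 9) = (0 5 13 14 12 9 3 8 1 6 15)(2 4 11) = [5, 6, 4, 8, 11, 13, 15, 7, 1, 3, 10, 2, 9, 14, 12, 0]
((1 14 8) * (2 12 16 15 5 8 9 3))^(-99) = (1 14 9 3 2 12 16 15 5 8)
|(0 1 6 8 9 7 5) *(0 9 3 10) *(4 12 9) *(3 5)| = |(0 1 6 8 5 4 12 9 7 3 10)| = 11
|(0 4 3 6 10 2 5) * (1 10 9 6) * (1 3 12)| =14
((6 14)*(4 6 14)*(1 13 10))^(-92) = (14)(1 13 10)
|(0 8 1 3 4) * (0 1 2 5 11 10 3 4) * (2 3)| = |(0 8 3)(1 4)(2 5 11 10)| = 12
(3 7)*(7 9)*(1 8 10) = (1 8 10)(3 9 7) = [0, 8, 2, 9, 4, 5, 6, 3, 10, 7, 1]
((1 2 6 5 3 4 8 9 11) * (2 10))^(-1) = (1 11 9 8 4 3 5 6 2 10)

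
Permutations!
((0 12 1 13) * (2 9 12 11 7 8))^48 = (0 8 12)(1 11 2)(7 9 13)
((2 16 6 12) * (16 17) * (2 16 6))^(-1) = (2 16 12 6 17)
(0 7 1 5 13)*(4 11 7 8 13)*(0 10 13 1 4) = [8, 5, 2, 3, 11, 0, 6, 4, 1, 9, 13, 7, 12, 10] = (0 8 1 5)(4 11 7)(10 13)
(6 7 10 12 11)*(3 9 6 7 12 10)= [0, 1, 2, 9, 4, 5, 12, 3, 8, 6, 10, 7, 11]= (3 9 6 12 11 7)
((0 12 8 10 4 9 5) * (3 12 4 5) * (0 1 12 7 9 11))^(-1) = (0 11 4)(1 5 10 8 12)(3 9 7)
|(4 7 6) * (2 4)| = 4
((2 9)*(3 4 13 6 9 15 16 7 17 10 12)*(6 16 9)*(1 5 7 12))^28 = (1 17 5 10 7)(2 15 9)(3 16 4 12 13)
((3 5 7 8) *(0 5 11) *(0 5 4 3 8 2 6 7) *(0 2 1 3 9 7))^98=(0 2 11 1 9)(3 7 4 6 5)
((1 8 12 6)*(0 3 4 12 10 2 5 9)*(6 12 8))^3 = (12)(0 8 5 3 10 9 4 2)(1 6)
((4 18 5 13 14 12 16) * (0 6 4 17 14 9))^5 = (0 13 18 6 9 5 4)(12 16 17 14)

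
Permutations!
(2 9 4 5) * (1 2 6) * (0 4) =[4, 2, 9, 3, 5, 6, 1, 7, 8, 0] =(0 4 5 6 1 2 9)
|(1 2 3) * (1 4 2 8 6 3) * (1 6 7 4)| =|(1 8 7 4 2 6 3)| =7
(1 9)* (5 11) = (1 9)(5 11) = [0, 9, 2, 3, 4, 11, 6, 7, 8, 1, 10, 5]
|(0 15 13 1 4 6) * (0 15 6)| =6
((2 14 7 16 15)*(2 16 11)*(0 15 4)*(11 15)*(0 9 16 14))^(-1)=((0 11 2)(4 9 16)(7 15 14))^(-1)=(0 2 11)(4 16 9)(7 14 15)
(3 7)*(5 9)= (3 7)(5 9)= [0, 1, 2, 7, 4, 9, 6, 3, 8, 5]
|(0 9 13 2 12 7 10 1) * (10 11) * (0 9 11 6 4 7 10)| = |(0 11)(1 9 13 2 12 10)(4 7 6)| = 6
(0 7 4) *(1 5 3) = (0 7 4)(1 5 3) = [7, 5, 2, 1, 0, 3, 6, 4]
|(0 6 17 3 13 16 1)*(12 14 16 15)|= 10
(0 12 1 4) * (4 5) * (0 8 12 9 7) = [9, 5, 2, 3, 8, 4, 6, 0, 12, 7, 10, 11, 1] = (0 9 7)(1 5 4 8 12)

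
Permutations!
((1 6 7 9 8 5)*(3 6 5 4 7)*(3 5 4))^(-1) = (1 5 6 3 8 9 7 4)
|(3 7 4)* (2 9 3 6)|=|(2 9 3 7 4 6)|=6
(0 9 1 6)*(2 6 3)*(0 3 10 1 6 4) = (0 9 6 3 2 4)(1 10) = [9, 10, 4, 2, 0, 5, 3, 7, 8, 6, 1]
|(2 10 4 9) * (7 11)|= 4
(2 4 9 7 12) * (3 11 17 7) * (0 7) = (0 7 12 2 4 9 3 11 17) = [7, 1, 4, 11, 9, 5, 6, 12, 8, 3, 10, 17, 2, 13, 14, 15, 16, 0]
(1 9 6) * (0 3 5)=(0 3 5)(1 9 6)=[3, 9, 2, 5, 4, 0, 1, 7, 8, 6]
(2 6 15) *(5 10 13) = (2 6 15)(5 10 13) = [0, 1, 6, 3, 4, 10, 15, 7, 8, 9, 13, 11, 12, 5, 14, 2]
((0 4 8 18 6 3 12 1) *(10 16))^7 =((0 4 8 18 6 3 12 1)(10 16))^7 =(0 1 12 3 6 18 8 4)(10 16)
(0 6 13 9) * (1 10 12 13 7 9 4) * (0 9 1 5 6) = (1 10 12 13 4 5 6 7) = [0, 10, 2, 3, 5, 6, 7, 1, 8, 9, 12, 11, 13, 4]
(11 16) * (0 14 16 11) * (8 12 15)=(0 14 16)(8 12 15)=[14, 1, 2, 3, 4, 5, 6, 7, 12, 9, 10, 11, 15, 13, 16, 8, 0]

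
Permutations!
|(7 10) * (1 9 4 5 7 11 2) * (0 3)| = 8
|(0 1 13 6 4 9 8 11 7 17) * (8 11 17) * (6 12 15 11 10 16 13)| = 14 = |(0 1 6 4 9 10 16 13 12 15 11 7 8 17)|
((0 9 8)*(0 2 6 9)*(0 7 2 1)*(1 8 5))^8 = (0 7 2 6 9 5 1)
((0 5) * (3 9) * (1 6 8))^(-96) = (9)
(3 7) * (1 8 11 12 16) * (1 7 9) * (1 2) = (1 8 11 12 16 7 3 9 2) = [0, 8, 1, 9, 4, 5, 6, 3, 11, 2, 10, 12, 16, 13, 14, 15, 7]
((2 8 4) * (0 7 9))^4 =((0 7 9)(2 8 4))^4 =(0 7 9)(2 8 4)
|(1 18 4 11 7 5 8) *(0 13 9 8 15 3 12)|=13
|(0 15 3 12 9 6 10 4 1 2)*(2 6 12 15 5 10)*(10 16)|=|(0 5 16 10 4 1 6 2)(3 15)(9 12)|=8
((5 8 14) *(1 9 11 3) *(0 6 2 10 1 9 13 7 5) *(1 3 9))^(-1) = (0 14 8 5 7 13 1 3 10 2 6)(9 11)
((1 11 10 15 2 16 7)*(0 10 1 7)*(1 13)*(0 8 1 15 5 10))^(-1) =((1 11 13 15 2 16 8)(5 10))^(-1) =(1 8 16 2 15 13 11)(5 10)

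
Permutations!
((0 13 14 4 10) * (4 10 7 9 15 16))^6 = (0 14)(4 7 9 15 16)(10 13)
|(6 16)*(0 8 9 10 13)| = 10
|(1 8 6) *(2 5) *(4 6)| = |(1 8 4 6)(2 5)| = 4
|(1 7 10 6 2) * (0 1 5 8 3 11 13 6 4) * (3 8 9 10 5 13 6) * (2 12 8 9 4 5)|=14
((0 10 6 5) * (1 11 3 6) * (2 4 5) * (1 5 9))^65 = ((0 10 5)(1 11 3 6 2 4 9))^65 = (0 5 10)(1 3 2 9 11 6 4)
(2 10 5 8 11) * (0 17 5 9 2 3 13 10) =[17, 1, 0, 13, 4, 8, 6, 7, 11, 2, 9, 3, 12, 10, 14, 15, 16, 5] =(0 17 5 8 11 3 13 10 9 2)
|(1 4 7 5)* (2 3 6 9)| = |(1 4 7 5)(2 3 6 9)| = 4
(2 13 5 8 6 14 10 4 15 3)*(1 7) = (1 7)(2 13 5 8 6 14 10 4 15 3) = [0, 7, 13, 2, 15, 8, 14, 1, 6, 9, 4, 11, 12, 5, 10, 3]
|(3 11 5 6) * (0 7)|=4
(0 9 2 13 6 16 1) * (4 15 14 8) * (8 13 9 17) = (0 17 8 4 15 14 13 6 16 1)(2 9) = [17, 0, 9, 3, 15, 5, 16, 7, 4, 2, 10, 11, 12, 6, 13, 14, 1, 8]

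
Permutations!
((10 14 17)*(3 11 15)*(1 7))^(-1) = (1 7)(3 15 11)(10 17 14) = ((1 7)(3 11 15)(10 14 17))^(-1)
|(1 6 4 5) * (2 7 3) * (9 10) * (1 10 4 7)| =20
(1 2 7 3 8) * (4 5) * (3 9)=(1 2 7 9 3 8)(4 5)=[0, 2, 7, 8, 5, 4, 6, 9, 1, 3]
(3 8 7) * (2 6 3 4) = [0, 1, 6, 8, 2, 5, 3, 4, 7] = (2 6 3 8 7 4)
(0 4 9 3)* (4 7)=(0 7 4 9 3)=[7, 1, 2, 0, 9, 5, 6, 4, 8, 3]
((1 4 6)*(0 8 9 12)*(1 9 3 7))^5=((0 8 3 7 1 4 6 9 12))^5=(0 4 8 6 3 9 7 12 1)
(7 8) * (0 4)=[4, 1, 2, 3, 0, 5, 6, 8, 7]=(0 4)(7 8)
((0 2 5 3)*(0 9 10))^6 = ((0 2 5 3 9 10))^6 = (10)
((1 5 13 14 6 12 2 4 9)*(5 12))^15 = (5 6 14 13)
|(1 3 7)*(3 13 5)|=|(1 13 5 3 7)|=5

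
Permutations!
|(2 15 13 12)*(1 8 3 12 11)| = 8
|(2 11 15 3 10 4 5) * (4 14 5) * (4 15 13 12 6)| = |(2 11 13 12 6 4 15 3 10 14 5)| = 11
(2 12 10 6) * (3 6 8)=[0, 1, 12, 6, 4, 5, 2, 7, 3, 9, 8, 11, 10]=(2 12 10 8 3 6)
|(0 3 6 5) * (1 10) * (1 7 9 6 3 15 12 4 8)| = |(0 15 12 4 8 1 10 7 9 6 5)| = 11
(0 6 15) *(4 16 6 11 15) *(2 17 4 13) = (0 11 15)(2 17 4 16 6 13) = [11, 1, 17, 3, 16, 5, 13, 7, 8, 9, 10, 15, 12, 2, 14, 0, 6, 4]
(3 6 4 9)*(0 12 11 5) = [12, 1, 2, 6, 9, 0, 4, 7, 8, 3, 10, 5, 11] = (0 12 11 5)(3 6 4 9)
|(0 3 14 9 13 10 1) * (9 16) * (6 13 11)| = |(0 3 14 16 9 11 6 13 10 1)| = 10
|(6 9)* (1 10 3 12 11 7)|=6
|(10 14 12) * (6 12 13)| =5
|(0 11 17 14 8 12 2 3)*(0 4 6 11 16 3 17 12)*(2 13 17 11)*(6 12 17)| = 12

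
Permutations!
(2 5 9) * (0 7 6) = [7, 1, 5, 3, 4, 9, 0, 6, 8, 2] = (0 7 6)(2 5 9)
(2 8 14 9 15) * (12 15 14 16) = [0, 1, 8, 3, 4, 5, 6, 7, 16, 14, 10, 11, 15, 13, 9, 2, 12] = (2 8 16 12 15)(9 14)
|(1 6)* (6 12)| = 3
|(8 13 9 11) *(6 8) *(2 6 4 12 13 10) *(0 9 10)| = |(0 9 11 4 12 13 10 2 6 8)| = 10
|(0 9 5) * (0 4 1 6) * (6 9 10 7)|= |(0 10 7 6)(1 9 5 4)|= 4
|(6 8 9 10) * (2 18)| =4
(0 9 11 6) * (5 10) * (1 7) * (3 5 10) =[9, 7, 2, 5, 4, 3, 0, 1, 8, 11, 10, 6] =(0 9 11 6)(1 7)(3 5)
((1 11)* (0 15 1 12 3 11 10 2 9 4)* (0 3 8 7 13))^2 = ((0 15 1 10 2 9 4 3 11 12 8 7 13))^2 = (0 1 2 4 11 8 13 15 10 9 3 12 7)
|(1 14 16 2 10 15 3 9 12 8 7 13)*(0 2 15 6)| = 20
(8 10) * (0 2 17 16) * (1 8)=[2, 8, 17, 3, 4, 5, 6, 7, 10, 9, 1, 11, 12, 13, 14, 15, 0, 16]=(0 2 17 16)(1 8 10)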